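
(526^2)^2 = 76549608976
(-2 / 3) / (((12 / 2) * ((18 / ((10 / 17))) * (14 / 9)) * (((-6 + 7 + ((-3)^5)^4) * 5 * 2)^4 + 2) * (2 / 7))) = -5 / 904590037053532605718151384234920413793921224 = -0.00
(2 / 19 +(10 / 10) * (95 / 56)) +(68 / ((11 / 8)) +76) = 1489407 / 11704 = 127.26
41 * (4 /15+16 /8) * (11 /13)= 15334 /195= 78.64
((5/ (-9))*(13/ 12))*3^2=-65/ 12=-5.42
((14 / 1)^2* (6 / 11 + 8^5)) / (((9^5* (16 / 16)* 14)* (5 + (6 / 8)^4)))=1291867136 / 884022579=1.46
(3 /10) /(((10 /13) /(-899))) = -35061 /100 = -350.61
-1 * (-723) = 723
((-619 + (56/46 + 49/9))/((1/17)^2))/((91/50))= -97233.92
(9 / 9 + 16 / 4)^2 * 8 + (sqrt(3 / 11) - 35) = sqrt(33) / 11 + 165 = 165.52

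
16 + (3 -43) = -24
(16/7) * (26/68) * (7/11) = 104/187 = 0.56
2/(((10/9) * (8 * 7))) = 9/280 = 0.03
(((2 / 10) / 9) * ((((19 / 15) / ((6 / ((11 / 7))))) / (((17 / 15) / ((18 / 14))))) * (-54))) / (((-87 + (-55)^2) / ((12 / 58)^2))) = -33858 / 5145561785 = -0.00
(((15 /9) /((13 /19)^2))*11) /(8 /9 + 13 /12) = 238260 /11999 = 19.86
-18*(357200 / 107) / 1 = -6429600 / 107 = -60089.72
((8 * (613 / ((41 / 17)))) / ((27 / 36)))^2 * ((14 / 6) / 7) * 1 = 111203574784 / 45387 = 2450119.52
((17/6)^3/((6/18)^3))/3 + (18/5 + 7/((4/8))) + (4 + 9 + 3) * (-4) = 18997/120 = 158.31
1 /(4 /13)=13 /4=3.25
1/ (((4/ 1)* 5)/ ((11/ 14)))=11/ 280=0.04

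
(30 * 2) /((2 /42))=1260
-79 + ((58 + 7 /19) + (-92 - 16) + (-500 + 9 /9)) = -11925 /19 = -627.63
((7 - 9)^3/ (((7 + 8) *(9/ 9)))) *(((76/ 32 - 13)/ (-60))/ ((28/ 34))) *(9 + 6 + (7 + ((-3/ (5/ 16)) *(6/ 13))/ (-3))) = -31501/ 11700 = -2.69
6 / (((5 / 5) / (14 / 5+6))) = 264 / 5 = 52.80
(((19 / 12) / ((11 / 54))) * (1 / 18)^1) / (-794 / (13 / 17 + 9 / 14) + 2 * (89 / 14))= -44555 / 56891516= -0.00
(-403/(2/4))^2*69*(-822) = -36846054648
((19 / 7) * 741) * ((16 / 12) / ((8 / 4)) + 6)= 93860 / 7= 13408.57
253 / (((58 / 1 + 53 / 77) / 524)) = 10208044 / 4519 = 2258.92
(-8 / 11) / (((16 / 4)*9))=-2 / 99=-0.02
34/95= 0.36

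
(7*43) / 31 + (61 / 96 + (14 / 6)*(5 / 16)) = 32957 / 2976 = 11.07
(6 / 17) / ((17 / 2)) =12 / 289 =0.04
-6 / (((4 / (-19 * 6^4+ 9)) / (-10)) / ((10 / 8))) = -1846125 / 4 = -461531.25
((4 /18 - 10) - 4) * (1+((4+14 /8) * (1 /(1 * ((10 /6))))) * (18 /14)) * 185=-872867 /63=-13855.03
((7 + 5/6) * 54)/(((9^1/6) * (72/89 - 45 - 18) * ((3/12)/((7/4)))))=-58562/1845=-31.74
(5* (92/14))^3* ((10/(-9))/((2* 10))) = -6083500/3087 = -1970.68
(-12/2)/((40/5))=-3/4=-0.75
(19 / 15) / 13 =19 / 195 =0.10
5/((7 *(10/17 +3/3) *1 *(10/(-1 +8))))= 17/54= 0.31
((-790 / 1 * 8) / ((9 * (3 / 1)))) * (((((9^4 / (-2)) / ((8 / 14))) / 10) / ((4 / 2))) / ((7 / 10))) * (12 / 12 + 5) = 575910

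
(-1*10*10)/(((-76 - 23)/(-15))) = -500/33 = -15.15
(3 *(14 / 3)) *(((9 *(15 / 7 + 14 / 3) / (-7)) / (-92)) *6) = 1287 / 161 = 7.99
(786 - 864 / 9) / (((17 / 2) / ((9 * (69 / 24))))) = 71415 / 34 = 2100.44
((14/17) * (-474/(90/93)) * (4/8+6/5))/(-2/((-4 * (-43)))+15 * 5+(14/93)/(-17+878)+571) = -1.06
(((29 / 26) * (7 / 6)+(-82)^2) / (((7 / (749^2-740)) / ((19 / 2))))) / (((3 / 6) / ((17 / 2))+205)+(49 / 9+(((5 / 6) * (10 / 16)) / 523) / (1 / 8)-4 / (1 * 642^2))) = 87449060789933291339 / 3600001701996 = 24291394.29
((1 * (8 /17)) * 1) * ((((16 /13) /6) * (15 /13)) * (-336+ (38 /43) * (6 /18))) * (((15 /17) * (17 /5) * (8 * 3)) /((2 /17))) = -166295040 /7267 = -22883.59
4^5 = 1024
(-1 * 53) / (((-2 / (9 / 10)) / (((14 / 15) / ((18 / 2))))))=371 / 150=2.47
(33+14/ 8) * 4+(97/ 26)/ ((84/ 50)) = 154213/ 1092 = 141.22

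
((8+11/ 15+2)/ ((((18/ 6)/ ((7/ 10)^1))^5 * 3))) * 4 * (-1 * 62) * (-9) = 83883737/ 15187500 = 5.52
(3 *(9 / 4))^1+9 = 63 / 4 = 15.75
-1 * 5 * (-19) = 95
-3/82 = -0.04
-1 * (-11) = 11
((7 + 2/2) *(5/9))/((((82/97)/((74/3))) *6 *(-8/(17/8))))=-305065/53136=-5.74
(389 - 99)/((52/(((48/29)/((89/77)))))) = 7.99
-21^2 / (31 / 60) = -26460 / 31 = -853.55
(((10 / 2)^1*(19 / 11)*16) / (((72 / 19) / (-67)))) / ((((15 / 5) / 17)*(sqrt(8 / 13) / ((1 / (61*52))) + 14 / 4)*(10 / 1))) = 5756506 / 7355777319 - 802621408*sqrt(26) / 7355777319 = -0.56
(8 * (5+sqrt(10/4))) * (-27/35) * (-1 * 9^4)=708588 * sqrt(10)/35+1417176/7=266475.20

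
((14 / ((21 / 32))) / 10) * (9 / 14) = 48 / 35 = 1.37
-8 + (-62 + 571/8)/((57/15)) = -841/152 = -5.53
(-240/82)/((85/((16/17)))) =-384/11849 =-0.03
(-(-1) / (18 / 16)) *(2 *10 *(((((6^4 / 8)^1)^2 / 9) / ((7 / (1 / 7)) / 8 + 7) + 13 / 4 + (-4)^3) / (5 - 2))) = 6696 / 7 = 956.57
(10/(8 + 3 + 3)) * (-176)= -880/7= -125.71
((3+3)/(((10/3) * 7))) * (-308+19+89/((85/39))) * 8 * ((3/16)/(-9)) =10.64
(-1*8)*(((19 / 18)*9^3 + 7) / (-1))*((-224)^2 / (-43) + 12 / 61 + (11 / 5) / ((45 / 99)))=-473280582804 / 65575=-7217393.56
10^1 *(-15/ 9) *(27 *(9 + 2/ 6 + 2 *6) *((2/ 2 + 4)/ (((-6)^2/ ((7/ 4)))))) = -7000/ 3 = -2333.33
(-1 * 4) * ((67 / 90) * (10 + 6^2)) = -136.98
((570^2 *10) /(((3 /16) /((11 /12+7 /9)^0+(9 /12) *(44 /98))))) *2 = 2269968000 /49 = 46325877.55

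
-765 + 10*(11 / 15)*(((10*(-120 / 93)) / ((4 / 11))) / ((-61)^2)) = -264754745 / 346053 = -765.07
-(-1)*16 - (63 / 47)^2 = 31375 / 2209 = 14.20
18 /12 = 1.50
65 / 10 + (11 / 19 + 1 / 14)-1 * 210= -26979 / 133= -202.85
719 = 719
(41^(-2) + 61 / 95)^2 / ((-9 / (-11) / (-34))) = -437752393056 / 25502493025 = -17.17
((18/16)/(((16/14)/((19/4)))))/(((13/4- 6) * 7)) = -171/704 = -0.24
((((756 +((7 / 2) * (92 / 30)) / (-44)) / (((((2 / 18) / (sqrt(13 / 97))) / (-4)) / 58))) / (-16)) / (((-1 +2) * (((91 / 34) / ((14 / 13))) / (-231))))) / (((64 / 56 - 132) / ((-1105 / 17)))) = -108445386987 * sqrt(1261) / 2310152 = -1666971.10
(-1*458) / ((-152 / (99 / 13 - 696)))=-107859 / 52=-2074.21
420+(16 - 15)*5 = 425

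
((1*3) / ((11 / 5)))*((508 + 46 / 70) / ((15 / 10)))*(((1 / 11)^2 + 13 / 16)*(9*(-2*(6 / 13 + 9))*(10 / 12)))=-7456163445 / 138424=-53864.67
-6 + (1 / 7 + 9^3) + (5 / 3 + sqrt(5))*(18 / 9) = 2*sqrt(5) + 15256 / 21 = 730.95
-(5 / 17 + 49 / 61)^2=-1295044 / 1075369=-1.20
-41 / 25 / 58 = -0.03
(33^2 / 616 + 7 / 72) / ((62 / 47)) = 11045 / 7812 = 1.41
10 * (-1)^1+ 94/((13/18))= 1562/13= 120.15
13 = 13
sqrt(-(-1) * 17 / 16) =sqrt(17) / 4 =1.03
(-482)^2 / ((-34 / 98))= -11383876 / 17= -669639.76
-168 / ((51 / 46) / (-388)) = 999488 / 17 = 58793.41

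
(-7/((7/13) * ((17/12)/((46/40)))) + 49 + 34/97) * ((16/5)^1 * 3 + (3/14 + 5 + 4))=30092133/41225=729.95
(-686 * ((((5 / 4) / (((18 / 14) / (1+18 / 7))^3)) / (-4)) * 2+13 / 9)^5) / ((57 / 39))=7335547221924416290357065959 / 64093085856535855104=114451459.53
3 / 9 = 1 / 3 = 0.33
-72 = -72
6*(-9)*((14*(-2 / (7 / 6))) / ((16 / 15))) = 1215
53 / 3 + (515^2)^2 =211032901928 / 3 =70344300642.67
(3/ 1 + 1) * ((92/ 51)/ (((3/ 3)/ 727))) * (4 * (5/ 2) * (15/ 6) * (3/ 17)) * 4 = 26753600/ 289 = 92573.01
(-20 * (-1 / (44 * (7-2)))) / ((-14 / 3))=-3 / 154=-0.02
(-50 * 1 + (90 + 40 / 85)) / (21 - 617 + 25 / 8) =-5504 / 80631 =-0.07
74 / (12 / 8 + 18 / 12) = 74 / 3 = 24.67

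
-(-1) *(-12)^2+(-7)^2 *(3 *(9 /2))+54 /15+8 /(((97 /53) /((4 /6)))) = 2362961 /2910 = 812.01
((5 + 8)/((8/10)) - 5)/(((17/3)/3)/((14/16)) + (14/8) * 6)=567/638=0.89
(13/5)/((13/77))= 77/5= 15.40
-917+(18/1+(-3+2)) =-900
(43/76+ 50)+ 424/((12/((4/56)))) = 84731/1596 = 53.09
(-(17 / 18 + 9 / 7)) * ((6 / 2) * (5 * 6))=-1405 / 7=-200.71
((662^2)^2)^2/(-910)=-18443099949536387051648/455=-40534285603376674838.79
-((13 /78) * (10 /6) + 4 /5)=-97 /90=-1.08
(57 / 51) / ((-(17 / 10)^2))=-1900 / 4913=-0.39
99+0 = 99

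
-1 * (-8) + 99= 107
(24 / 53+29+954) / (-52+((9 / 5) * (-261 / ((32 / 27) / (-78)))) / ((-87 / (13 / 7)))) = -29188880 / 21132319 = -1.38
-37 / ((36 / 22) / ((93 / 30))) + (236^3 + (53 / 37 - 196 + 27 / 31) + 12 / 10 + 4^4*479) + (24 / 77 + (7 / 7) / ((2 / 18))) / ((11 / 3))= 2319955322319751 / 174871620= 13266619.95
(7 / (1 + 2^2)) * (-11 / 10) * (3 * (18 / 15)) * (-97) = 67221 / 125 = 537.77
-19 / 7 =-2.71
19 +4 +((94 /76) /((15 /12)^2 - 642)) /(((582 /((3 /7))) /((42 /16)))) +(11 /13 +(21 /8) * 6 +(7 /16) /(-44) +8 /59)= 405059681206419 /10197415012928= 39.72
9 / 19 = 0.47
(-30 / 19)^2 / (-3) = -300 / 361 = -0.83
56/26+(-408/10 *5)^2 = 41618.15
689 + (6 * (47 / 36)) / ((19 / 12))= 13185 / 19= 693.95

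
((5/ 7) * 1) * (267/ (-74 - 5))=-1335/ 553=-2.41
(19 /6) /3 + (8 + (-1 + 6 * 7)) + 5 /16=7253 /144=50.37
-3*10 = -30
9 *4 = 36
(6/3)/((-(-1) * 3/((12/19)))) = 8/19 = 0.42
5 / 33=0.15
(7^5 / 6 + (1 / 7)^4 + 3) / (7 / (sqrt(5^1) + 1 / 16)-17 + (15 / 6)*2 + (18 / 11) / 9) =-319.64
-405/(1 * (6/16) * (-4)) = 270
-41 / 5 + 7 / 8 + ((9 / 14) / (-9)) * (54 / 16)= -4237 / 560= -7.57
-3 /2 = -1.50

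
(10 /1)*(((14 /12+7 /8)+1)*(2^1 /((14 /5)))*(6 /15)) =365 /42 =8.69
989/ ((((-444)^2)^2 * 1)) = 989/ 38862602496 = 0.00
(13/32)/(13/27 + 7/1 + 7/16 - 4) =351/3386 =0.10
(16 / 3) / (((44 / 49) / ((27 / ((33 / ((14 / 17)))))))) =8232 / 2057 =4.00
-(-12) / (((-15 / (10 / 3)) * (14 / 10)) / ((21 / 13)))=-40 / 13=-3.08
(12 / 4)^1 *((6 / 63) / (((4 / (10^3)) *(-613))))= -500 / 4291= -0.12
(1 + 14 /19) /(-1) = -1.74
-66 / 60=-11 / 10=-1.10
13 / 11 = 1.18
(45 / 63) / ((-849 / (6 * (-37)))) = 370 / 1981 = 0.19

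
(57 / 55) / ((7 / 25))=285 / 77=3.70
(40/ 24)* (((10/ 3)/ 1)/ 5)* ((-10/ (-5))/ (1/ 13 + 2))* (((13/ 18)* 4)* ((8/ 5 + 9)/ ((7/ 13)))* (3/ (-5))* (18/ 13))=-143312/ 2835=-50.55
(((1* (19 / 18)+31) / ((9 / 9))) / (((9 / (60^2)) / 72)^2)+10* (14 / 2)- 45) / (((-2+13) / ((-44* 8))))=-850821120800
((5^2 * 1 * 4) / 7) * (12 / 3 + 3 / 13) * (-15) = -82500 / 91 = -906.59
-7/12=-0.58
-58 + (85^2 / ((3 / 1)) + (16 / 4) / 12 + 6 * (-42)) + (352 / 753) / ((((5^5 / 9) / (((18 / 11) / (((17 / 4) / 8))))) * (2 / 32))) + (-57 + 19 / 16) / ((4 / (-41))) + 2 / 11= 75221037934307 / 28162200000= 2670.99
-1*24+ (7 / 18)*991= 6505 / 18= 361.39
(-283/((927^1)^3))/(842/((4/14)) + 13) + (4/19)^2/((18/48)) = 100605014497517/851212740714480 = 0.12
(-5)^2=25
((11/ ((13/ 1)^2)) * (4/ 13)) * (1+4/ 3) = 308/ 6591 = 0.05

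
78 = 78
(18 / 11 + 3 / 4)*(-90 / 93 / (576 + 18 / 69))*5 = -60375 / 3013076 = -0.02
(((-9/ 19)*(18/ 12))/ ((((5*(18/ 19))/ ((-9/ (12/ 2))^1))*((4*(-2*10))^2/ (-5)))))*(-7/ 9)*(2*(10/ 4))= 7/ 10240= 0.00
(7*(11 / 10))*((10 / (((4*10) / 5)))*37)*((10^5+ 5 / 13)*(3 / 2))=11111142735 / 208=53418955.46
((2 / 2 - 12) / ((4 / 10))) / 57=-55 / 114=-0.48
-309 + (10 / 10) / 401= -123908 / 401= -309.00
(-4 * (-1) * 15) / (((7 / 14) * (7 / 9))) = 1080 / 7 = 154.29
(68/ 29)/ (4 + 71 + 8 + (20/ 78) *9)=0.03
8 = 8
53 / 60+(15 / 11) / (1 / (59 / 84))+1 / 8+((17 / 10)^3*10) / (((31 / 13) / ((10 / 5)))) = 61830841 / 1432200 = 43.17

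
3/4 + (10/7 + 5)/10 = 39/28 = 1.39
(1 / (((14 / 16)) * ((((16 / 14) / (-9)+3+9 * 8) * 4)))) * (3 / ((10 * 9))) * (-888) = -2664 / 23585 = -0.11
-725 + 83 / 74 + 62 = -48979 / 74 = -661.88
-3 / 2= -1.50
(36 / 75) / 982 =6 / 12275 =0.00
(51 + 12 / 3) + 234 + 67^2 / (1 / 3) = 13756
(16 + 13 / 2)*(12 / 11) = 24.55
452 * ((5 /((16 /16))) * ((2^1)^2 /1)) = 9040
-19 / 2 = -9.50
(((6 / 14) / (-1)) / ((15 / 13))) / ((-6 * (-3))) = -0.02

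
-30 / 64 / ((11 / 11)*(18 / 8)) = -5 / 24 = -0.21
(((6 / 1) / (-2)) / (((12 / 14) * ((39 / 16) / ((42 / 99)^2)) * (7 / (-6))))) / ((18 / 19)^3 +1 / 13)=21509824 / 90033075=0.24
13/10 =1.30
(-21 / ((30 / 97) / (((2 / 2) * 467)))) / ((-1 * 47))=317093 / 470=674.67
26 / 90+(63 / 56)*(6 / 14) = 1943 / 2520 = 0.77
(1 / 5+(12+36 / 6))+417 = 2176 / 5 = 435.20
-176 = -176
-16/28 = -4/7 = -0.57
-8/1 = -8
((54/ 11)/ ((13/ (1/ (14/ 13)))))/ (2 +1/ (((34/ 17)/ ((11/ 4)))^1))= 8/ 77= 0.10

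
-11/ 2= -5.50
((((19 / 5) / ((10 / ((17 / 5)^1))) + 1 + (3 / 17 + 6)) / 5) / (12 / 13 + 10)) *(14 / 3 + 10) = 1715571 / 754375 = 2.27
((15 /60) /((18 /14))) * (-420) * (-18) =1470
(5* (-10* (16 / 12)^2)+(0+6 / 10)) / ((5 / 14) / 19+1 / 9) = -1056818 / 1555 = -679.63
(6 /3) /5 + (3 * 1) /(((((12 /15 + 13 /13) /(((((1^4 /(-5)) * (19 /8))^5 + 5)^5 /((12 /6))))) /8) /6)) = 34341892818247029427999423954893728949719501 /281474976710656000000000000000000000000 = 122006.91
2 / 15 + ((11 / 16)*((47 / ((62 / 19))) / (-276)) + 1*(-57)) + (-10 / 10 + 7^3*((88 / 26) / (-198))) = -3404419933 / 53389440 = -63.77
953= 953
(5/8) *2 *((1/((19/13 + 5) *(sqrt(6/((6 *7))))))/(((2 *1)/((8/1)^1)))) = 65 *sqrt(7)/84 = 2.05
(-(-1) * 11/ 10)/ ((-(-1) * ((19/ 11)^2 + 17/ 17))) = 1331/ 4820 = 0.28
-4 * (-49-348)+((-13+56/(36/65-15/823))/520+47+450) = 2389861987/1146120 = 2085.18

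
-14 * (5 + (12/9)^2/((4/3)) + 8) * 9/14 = -129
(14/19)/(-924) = -1/1254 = -0.00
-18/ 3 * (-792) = 4752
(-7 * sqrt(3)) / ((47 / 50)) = -12.90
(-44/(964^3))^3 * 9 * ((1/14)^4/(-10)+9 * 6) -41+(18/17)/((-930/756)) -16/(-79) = -7484513407623316344487891457221156757/179664875318854214868321486053703680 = -41.66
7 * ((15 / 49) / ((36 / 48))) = 20 / 7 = 2.86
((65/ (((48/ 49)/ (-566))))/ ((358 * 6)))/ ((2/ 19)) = -17125745/ 103104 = -166.10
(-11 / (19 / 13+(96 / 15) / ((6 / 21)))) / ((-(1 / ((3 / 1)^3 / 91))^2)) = 1215 / 29939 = 0.04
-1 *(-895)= 895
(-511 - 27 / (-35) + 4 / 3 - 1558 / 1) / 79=-217024 / 8295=-26.16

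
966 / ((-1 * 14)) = -69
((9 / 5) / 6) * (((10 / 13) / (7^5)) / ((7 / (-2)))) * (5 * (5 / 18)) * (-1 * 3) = 25 / 1529437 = 0.00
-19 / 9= -2.11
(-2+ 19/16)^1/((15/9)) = -39/80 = -0.49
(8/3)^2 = 64/9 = 7.11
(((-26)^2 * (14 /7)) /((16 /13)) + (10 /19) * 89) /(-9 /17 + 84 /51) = 739891 /722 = 1024.78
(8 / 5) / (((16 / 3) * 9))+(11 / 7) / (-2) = -79 / 105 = -0.75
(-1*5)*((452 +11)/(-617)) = 2315/617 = 3.75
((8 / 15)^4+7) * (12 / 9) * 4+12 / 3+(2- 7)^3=-12641339 / 151875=-83.24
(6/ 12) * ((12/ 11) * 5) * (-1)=-30/ 11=-2.73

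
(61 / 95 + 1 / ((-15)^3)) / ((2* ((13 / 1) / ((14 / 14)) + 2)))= 20578 / 961875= 0.02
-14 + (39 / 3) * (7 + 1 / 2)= 167 / 2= 83.50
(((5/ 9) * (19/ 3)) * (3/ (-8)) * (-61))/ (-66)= -5795/ 4752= -1.22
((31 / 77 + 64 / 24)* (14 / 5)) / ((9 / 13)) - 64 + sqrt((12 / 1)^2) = -58786 / 1485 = -39.59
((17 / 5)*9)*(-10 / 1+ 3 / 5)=-287.64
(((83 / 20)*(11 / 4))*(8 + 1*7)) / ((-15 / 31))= -28303 / 80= -353.79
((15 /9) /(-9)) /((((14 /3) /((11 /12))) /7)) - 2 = -2.25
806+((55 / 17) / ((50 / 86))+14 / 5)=814.36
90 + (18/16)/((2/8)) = 189/2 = 94.50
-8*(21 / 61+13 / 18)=-4684 / 549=-8.53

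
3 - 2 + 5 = 6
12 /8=3 /2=1.50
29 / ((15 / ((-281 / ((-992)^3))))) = 8149 / 14642872320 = 0.00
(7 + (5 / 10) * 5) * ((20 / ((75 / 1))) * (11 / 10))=209 / 75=2.79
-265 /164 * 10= -1325 /82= -16.16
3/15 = 1/5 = 0.20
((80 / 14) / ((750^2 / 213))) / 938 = 71 / 30778125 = 0.00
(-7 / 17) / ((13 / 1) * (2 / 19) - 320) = 133 / 102918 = 0.00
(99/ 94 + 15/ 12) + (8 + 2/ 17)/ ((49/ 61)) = 1943273/ 156604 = 12.41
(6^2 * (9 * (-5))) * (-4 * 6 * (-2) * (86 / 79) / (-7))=12092.88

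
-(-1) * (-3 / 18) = -1 / 6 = -0.17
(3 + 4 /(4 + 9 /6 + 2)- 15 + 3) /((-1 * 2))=127 /30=4.23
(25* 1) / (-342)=-25 / 342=-0.07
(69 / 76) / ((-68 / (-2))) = 0.03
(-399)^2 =159201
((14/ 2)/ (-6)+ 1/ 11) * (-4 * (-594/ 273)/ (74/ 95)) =-40470/ 3367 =-12.02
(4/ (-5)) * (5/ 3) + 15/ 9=1/ 3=0.33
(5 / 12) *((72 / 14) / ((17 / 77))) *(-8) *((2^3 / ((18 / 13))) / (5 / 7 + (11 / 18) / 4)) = -3843840 / 7429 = -517.41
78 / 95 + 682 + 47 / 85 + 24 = 1142409 / 1615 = 707.37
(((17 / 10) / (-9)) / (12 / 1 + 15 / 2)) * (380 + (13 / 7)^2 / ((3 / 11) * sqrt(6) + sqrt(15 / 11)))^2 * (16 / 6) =-193686746015368 / 51917675355 - 2956096 * sqrt(165) / 440559 + 72307664 * sqrt(110) / 1331222445 + 2956096 * sqrt(6) / 146853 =-3766.96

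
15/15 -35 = -34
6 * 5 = 30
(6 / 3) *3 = 6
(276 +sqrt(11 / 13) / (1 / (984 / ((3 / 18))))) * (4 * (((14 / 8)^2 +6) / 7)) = 10005 / 7 +214020 * sqrt(143) / 91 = 29553.54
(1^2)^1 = 1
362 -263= 99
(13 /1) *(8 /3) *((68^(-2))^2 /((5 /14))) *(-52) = -1183 /5011260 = -0.00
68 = 68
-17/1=-17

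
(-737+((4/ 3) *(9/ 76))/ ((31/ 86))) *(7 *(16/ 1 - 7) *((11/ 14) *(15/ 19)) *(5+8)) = -8375184675/ 22382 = -374192.86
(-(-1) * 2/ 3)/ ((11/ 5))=0.30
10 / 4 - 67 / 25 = -0.18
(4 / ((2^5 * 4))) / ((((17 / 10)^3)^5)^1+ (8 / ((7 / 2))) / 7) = 1531250000000000 / 140274729523980973857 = 0.00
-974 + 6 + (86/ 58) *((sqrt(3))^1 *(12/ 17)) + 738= -230 + 516 *sqrt(3)/ 493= -228.19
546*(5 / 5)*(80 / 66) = 661.82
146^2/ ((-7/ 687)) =-14644092/ 7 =-2092013.14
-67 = -67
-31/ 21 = -1.48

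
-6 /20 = -3 /10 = -0.30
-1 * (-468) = 468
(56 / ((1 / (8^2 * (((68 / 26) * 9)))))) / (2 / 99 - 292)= -54286848 / 187889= -288.93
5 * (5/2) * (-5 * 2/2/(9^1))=-125/18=-6.94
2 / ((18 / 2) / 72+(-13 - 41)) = -16 / 431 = -0.04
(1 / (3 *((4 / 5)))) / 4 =5 / 48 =0.10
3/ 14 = 0.21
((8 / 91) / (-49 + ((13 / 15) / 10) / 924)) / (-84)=13200 / 618016217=0.00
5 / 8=0.62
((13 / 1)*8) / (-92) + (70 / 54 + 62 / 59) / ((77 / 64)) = 0.82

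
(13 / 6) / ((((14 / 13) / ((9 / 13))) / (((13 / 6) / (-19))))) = -169 / 1064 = -0.16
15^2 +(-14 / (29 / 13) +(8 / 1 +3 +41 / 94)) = 627417 / 2726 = 230.16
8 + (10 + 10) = 28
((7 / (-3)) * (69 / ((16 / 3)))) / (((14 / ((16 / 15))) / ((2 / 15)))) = -0.31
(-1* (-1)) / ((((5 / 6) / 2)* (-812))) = -3 / 1015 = -0.00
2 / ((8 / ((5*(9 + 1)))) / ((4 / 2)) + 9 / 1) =50 / 227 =0.22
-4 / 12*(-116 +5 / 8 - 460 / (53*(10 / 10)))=17533 / 424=41.35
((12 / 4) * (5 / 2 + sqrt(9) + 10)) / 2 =93 / 4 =23.25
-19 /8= -2.38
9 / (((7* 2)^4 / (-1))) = -9 / 38416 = -0.00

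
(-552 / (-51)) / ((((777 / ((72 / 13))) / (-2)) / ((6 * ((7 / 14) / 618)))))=-4416 / 5895617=-0.00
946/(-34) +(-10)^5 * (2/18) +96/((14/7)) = -11090.93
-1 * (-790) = 790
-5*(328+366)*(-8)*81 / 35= 449712 / 7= 64244.57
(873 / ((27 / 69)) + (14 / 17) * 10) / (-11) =-38067 / 187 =-203.57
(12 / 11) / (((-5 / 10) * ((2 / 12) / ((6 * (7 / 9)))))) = -672 / 11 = -61.09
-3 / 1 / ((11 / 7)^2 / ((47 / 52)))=-6909 / 6292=-1.10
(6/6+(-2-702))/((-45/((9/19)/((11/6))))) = 222/55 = 4.04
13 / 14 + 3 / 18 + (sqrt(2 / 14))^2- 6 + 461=9581 / 21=456.24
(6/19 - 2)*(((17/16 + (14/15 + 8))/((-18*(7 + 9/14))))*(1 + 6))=235102/274455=0.86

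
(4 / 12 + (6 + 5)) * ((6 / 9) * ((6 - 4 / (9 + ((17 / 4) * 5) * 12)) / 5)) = 2686 / 297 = 9.04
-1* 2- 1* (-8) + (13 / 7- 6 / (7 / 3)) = 37 / 7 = 5.29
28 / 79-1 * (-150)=11878 / 79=150.35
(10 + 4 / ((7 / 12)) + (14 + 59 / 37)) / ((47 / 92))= 773260 / 12173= 63.52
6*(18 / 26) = 54 / 13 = 4.15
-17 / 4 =-4.25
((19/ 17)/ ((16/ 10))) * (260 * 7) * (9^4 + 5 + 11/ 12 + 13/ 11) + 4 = 37475617477/ 4488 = 8350182.15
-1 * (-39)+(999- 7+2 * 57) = 1145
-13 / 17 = -0.76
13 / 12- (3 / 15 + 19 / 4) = -58 / 15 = -3.87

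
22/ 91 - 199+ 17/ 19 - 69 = -461407/ 1729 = -266.86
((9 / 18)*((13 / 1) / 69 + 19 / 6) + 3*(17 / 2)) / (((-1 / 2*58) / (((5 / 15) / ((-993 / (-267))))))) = -667589 / 7947972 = -0.08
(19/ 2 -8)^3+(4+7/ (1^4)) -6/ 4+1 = 111/ 8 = 13.88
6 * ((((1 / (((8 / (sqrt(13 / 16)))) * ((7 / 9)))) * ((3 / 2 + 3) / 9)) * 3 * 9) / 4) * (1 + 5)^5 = 177147 * sqrt(13) / 28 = 22811.16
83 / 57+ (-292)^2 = 4860131 / 57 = 85265.46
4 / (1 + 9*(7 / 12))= 16 / 25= 0.64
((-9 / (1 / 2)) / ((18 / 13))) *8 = -104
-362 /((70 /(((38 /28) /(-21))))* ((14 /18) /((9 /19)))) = 4887 /24010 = 0.20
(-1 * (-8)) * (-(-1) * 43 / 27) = 344 / 27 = 12.74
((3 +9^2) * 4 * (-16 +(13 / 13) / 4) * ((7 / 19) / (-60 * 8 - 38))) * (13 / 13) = 3.76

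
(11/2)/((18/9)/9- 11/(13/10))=-1287/1928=-0.67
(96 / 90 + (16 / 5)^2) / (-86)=-424 / 3225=-0.13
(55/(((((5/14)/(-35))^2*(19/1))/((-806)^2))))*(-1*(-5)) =1715753639600/19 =90302823136.84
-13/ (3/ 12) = -52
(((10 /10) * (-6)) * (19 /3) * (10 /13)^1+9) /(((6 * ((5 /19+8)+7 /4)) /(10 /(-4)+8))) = -54967 /29679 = -1.85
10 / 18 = 5 / 9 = 0.56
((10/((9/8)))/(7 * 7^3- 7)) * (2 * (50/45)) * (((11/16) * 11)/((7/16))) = 96800/678699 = 0.14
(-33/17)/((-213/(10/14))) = 55/8449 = 0.01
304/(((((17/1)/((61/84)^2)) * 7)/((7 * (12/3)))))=282796/7497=37.72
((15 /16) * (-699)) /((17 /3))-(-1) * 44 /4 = -28463 /272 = -104.64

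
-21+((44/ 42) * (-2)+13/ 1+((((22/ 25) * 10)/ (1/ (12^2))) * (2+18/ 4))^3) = 558824660129.94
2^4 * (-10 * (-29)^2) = -134560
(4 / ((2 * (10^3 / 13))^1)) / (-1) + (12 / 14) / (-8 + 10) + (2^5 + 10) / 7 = 22409 / 3500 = 6.40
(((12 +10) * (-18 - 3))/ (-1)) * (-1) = -462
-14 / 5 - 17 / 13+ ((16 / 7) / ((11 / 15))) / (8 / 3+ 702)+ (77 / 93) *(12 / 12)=-1611442114 / 491996505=-3.28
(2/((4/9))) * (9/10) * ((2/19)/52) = 81/9880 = 0.01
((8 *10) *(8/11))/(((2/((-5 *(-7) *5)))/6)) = 336000/11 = 30545.45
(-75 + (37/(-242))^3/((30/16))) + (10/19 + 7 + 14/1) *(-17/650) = -4959803232559/65636335050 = -75.56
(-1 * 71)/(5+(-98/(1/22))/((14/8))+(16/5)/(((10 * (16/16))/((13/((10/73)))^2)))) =-44375/1034327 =-0.04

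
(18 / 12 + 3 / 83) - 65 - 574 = -105819 / 166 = -637.46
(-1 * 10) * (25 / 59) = -250 / 59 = -4.24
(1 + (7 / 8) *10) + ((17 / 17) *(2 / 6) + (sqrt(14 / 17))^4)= 37321 / 3468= 10.76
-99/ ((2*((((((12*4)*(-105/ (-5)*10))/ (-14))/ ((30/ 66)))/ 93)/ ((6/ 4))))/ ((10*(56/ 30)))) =651/ 8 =81.38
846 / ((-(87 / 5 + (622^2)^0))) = -2115 / 46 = -45.98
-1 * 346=-346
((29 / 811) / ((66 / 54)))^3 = 17779581 / 709971013961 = 0.00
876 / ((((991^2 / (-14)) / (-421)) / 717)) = 3701974248 / 982081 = 3769.52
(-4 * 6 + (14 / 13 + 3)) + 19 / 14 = -3379 / 182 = -18.57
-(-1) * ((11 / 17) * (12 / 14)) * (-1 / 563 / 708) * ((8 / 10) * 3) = -66 / 19764115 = -0.00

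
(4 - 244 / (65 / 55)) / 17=-2632 / 221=-11.91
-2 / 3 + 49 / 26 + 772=60311 / 78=773.22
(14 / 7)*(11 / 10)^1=11 / 5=2.20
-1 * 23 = -23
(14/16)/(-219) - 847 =-1483951/1752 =-847.00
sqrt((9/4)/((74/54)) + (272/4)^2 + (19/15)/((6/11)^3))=sqrt(205519327910)/6660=68.07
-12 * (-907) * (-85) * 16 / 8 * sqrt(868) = -3700560 * sqrt(217) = -54512652.81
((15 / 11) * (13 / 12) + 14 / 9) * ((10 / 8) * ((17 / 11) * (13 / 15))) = 5.08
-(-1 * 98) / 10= 9.80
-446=-446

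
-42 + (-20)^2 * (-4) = -1642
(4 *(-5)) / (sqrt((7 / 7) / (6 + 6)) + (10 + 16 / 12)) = -8160 / 4621 + 120 *sqrt(3) / 4621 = -1.72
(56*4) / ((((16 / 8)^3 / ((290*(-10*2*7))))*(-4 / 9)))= 2557800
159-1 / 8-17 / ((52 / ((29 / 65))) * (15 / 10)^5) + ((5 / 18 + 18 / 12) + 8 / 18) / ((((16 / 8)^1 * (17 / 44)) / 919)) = 78239924161 / 27925560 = 2801.73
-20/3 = -6.67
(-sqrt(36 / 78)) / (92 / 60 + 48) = -15* sqrt(78) / 9659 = -0.01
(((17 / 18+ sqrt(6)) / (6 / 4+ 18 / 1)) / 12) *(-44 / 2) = -11 *sqrt(6) / 117 - 187 / 2106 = -0.32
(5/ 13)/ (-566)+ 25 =183945/ 7358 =25.00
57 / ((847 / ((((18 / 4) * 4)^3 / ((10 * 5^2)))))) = 166212 / 105875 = 1.57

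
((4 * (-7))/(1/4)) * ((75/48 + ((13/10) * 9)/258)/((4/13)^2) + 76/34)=-2152.44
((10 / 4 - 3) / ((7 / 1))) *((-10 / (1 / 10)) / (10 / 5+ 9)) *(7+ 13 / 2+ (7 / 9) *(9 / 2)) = 850 / 77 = 11.04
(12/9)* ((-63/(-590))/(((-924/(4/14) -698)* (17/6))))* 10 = -126/985949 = -0.00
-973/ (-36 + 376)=-973/ 340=-2.86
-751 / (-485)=751 / 485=1.55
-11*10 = -110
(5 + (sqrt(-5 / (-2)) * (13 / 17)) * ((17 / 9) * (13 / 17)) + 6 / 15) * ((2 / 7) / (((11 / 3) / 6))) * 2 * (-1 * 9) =-17496 / 385 - 6084 * sqrt(10) / 1309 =-60.14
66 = 66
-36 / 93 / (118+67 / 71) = -284 / 87265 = -0.00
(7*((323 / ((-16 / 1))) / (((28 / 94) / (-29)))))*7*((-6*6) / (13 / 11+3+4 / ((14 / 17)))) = -24547677 / 64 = -383557.45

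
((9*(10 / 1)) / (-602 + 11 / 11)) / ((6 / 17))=-255 / 601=-0.42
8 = 8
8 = 8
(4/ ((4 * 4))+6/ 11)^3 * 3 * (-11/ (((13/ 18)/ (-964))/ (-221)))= -4742789625/ 968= -4899576.06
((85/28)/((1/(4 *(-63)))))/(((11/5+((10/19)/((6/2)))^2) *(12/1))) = -4142475/144956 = -28.58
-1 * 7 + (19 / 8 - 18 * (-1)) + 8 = 171 / 8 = 21.38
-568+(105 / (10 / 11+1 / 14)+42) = -63256 / 151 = -418.91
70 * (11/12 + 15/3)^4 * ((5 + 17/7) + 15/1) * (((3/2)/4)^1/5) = 3989633917/27648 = 144301.00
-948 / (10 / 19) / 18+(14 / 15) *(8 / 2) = -96.33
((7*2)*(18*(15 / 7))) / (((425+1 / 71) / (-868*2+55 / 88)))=-133068555 / 60352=-2204.87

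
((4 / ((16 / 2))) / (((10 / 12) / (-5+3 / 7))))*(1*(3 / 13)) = -288 / 455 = -0.63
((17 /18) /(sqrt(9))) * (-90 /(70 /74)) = -629 /21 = -29.95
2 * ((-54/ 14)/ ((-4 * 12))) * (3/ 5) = 27/ 280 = 0.10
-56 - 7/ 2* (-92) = 266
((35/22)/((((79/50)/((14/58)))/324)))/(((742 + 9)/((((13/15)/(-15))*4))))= -458640/18925951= -0.02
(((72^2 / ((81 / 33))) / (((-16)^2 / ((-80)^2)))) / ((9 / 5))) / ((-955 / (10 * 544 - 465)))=-152809.77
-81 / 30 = -27 / 10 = -2.70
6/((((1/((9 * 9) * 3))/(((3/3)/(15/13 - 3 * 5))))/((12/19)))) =-6318/95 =-66.51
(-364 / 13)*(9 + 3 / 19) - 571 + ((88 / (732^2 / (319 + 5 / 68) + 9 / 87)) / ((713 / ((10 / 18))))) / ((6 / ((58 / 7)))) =-2238655658843251423 / 2705582368577277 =-827.42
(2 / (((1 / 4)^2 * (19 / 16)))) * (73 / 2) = 18688 / 19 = 983.58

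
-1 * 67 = -67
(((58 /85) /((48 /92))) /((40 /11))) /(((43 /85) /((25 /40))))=7337 /16512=0.44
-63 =-63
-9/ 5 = -1.80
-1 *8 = -8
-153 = -153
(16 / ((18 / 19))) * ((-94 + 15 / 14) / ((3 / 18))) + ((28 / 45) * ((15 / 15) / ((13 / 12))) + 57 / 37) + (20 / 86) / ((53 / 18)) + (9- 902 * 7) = -1809336348488 / 115100895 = -15719.57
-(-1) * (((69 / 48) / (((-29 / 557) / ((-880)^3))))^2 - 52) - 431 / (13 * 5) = 19352429170146575356794949 / 54665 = 354018643924752133116.16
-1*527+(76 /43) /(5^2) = -566449 /1075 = -526.93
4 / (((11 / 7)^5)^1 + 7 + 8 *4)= 16807 / 204131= 0.08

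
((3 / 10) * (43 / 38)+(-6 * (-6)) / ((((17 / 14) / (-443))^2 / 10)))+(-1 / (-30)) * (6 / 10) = 26309926133387 / 549100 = 47914635.10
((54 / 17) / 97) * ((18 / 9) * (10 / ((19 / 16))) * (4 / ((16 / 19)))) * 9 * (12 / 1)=282.94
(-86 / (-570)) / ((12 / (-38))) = -43 / 90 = -0.48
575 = 575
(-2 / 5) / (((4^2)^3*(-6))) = 1 / 61440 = 0.00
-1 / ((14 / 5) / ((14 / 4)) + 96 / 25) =-25 / 116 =-0.22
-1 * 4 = -4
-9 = -9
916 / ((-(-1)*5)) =183.20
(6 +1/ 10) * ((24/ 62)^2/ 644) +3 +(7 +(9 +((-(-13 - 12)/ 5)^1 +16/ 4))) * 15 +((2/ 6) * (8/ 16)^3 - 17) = 6703313677/ 18566520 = 361.04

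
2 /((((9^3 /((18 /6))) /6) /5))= 20 /81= 0.25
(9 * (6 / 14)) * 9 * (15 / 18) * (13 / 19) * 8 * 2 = 42120 / 133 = 316.69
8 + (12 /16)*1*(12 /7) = 65 /7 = 9.29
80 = 80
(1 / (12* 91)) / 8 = 0.00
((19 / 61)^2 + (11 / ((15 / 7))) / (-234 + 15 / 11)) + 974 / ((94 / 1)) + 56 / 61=76224432421 / 6713037495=11.35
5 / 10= 1 / 2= 0.50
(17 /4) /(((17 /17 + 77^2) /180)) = 0.13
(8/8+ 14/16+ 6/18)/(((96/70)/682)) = 1098.19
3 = 3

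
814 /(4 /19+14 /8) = 61864 /149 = 415.19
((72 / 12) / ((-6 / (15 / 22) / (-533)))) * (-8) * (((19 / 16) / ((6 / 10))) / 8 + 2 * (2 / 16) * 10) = -2811575 / 352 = -7987.43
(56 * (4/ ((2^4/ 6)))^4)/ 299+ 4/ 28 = 4567/ 4186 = 1.09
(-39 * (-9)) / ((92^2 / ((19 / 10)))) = 6669 / 84640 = 0.08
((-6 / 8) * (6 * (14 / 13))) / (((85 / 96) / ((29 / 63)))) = -2784 / 1105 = -2.52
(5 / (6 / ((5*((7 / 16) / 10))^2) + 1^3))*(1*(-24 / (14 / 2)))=-0.14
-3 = -3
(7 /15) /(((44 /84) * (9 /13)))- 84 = -40943 /495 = -82.71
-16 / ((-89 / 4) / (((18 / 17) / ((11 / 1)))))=1152 / 16643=0.07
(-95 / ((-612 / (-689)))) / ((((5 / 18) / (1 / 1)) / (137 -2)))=-1767285 / 34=-51978.97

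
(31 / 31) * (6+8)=14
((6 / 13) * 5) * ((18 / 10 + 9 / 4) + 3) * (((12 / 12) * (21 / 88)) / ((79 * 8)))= 8883 / 1446016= 0.01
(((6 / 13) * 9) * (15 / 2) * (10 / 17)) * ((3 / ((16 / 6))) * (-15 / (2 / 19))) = -5194125 / 1768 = -2937.85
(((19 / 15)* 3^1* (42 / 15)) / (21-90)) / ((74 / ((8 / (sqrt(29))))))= -1064* sqrt(29) / 1850925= -0.00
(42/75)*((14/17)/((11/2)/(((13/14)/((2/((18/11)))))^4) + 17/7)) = 257097325212/10556949643025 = 0.02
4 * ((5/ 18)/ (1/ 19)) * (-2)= -380/ 9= -42.22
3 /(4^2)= 3 /16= 0.19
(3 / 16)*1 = 3 / 16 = 0.19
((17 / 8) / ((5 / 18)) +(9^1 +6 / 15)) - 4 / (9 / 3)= 943 / 60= 15.72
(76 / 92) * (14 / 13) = 266 / 299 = 0.89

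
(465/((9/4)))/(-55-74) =-620/387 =-1.60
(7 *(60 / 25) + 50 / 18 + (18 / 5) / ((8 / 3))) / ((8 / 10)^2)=18835 / 576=32.70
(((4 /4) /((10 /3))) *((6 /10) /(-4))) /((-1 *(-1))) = -9 /200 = -0.04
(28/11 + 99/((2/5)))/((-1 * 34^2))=-5501/25432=-0.22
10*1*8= 80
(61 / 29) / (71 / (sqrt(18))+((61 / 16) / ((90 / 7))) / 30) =-1125230400 / 15156870232459+1347114240000 * sqrt(2) / 15156870232459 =0.13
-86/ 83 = -1.04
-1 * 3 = -3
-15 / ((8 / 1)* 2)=-15 / 16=-0.94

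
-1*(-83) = 83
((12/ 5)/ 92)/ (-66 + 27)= -1/ 1495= -0.00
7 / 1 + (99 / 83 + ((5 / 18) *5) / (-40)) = 97505 / 11952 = 8.16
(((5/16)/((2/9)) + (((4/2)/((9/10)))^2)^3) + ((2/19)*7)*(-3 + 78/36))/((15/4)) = 7833595483/242337096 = 32.33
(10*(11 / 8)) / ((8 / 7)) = 385 / 32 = 12.03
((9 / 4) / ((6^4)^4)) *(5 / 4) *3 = 0.00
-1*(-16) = 16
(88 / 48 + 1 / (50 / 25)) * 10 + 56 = 238 / 3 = 79.33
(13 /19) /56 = 13 /1064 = 0.01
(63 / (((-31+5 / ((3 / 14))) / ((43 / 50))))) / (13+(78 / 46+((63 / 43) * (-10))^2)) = -15026823 / 487683100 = -0.03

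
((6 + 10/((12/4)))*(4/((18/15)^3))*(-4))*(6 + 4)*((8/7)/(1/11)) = -10864.20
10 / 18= 5 / 9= 0.56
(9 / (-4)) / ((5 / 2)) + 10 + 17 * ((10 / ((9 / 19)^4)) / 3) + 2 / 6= 223402463 / 196830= 1135.00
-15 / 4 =-3.75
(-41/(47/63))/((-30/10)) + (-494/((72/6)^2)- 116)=-342161/3384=-101.11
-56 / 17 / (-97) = 56 / 1649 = 0.03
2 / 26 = 1 / 13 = 0.08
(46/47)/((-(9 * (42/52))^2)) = -0.02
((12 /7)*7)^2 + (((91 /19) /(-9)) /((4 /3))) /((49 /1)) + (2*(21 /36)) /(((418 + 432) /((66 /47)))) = 4590536171 /31880100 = 143.99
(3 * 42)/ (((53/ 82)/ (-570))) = -111117.74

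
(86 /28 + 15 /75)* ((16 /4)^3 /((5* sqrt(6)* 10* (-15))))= -1832* sqrt(6) /39375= -0.11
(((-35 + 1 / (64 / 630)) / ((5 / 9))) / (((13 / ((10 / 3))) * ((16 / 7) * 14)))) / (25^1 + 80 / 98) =-1029 / 73216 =-0.01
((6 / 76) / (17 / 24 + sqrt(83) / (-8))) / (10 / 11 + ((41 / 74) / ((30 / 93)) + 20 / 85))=-7472520 * sqrt(83) / 1723156987- 42344280 / 1723156987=-0.06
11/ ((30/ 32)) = 176/ 15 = 11.73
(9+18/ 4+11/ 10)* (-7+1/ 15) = -7592/ 75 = -101.23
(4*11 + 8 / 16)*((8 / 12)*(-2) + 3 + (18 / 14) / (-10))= 28747 / 420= 68.45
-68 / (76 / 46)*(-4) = 3128 / 19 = 164.63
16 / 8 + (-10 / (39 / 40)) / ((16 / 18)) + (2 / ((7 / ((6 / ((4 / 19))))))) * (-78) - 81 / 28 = -647.57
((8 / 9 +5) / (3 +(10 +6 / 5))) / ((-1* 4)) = -265 / 2556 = -0.10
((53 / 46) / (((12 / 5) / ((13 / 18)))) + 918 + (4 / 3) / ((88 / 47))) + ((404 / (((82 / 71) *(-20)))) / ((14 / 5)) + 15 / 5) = 28727157037 / 31367952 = 915.81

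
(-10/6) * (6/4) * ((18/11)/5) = -9/11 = -0.82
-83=-83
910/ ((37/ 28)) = 25480/ 37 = 688.65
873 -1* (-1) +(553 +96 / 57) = 27145 / 19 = 1428.68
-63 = -63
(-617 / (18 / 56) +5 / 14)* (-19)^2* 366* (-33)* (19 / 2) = 1112945105591 / 14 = 79496078970.79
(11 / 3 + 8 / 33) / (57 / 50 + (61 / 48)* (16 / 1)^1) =6450 / 35431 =0.18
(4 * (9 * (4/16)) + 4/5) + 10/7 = 393/35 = 11.23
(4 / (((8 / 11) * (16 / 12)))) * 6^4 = 5346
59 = 59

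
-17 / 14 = -1.21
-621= -621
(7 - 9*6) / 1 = -47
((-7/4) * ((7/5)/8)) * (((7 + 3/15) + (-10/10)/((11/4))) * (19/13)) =-43757/14300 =-3.06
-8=-8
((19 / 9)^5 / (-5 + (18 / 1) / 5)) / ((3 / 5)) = -61902475 / 1240029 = -49.92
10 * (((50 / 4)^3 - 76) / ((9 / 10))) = 375425 / 18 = 20856.94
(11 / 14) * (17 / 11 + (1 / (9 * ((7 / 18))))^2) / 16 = 877 / 10976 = 0.08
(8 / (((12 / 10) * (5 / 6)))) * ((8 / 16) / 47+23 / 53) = 8860 / 2491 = 3.56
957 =957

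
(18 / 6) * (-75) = -225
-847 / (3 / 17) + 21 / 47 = -4799.22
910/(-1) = -910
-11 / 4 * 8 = -22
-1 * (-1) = 1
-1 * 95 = -95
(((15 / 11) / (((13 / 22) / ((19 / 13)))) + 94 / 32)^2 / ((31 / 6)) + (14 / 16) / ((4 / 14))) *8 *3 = 3661533537 / 14166256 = 258.47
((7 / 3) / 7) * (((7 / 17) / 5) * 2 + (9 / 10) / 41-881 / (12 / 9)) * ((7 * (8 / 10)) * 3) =-64457771 / 17425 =-3699.15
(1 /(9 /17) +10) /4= 107 /36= 2.97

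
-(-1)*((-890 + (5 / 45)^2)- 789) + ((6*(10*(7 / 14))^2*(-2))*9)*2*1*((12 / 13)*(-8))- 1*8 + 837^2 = 777913159 / 1053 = 738758.94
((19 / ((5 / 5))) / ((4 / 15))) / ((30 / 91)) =1729 / 8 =216.12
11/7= 1.57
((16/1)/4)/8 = 1/2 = 0.50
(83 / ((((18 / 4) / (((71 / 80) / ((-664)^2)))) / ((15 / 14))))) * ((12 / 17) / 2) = 71 / 5057024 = 0.00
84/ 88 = 21/ 22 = 0.95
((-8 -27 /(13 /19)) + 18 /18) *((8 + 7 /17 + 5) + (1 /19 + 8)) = -4187532 /4199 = -997.27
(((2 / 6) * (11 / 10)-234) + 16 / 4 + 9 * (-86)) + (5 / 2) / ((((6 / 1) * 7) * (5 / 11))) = -421471 / 420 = -1003.50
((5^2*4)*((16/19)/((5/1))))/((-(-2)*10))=0.84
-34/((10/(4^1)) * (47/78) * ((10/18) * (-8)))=5967/1175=5.08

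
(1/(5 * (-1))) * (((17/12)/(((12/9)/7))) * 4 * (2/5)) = -119/50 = -2.38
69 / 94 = 0.73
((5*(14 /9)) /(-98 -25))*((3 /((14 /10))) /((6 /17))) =-425 /1107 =-0.38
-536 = -536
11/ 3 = 3.67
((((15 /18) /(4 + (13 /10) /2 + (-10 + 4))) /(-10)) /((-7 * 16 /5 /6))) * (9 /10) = -5 /336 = -0.01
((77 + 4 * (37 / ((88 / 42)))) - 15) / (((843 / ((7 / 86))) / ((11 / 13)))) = 10213 / 942474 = 0.01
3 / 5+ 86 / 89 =1.57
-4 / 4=-1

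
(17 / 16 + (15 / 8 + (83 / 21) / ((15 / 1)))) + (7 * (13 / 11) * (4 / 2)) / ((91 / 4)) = 217783 / 55440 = 3.93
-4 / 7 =-0.57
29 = 29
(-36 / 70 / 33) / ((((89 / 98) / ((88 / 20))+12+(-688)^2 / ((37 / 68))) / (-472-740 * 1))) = 7533792 / 346984954405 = 0.00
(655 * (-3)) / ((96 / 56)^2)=-32095 / 48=-668.65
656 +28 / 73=47916 / 73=656.38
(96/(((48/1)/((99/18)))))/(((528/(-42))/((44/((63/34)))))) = -187/9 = -20.78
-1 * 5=-5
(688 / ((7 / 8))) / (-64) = -86 / 7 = -12.29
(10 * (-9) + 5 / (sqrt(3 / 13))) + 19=-71 + 5 * sqrt(39) / 3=-60.59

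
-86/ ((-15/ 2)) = 172/ 15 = 11.47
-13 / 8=-1.62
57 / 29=1.97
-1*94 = -94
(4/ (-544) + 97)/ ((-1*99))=-4397/ 4488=-0.98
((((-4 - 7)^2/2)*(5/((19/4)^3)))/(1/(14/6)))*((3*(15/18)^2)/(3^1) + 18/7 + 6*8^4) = 161878.90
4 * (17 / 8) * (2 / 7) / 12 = 0.20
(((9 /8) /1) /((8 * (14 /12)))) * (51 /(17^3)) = 81 /64736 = 0.00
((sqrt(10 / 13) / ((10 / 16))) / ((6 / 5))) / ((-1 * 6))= -0.19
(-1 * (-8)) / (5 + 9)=4 / 7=0.57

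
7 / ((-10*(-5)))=7 / 50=0.14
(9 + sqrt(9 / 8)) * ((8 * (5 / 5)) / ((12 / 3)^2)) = 3 * sqrt(2) / 8 + 9 / 2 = 5.03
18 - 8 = 10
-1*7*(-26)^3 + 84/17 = 2091628/17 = 123036.94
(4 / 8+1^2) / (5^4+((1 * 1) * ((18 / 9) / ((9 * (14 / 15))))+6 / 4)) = 63 / 26323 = 0.00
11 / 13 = 0.85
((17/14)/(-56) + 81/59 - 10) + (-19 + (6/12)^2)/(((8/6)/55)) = -4522023/5782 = -782.09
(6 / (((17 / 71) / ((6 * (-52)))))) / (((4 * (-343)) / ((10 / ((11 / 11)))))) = 332280 / 5831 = 56.99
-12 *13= -156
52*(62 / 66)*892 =1437904 / 33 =43572.85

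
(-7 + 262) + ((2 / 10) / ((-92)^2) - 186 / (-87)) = 315580269 / 1227280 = 257.14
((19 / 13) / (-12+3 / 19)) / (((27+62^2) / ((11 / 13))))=-3971 / 147194775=-0.00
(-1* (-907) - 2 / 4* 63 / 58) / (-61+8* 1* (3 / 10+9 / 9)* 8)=525745 / 12876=40.83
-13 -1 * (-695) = 682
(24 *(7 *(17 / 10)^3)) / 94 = 103173 / 11750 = 8.78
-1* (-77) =77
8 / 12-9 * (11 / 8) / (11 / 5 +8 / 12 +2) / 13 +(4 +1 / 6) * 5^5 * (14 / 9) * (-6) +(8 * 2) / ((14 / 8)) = -58121651699 / 478296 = -121518.16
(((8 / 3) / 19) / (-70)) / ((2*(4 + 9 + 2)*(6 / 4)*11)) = -0.00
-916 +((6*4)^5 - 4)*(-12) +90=-95552266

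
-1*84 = -84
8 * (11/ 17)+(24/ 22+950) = 178822/ 187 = 956.27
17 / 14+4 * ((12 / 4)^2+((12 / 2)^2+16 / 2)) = 213.21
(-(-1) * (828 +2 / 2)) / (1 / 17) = 14093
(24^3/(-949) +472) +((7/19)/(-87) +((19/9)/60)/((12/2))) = 774982585601/1694192760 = 457.43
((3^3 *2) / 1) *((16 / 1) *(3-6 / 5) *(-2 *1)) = -15552 / 5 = -3110.40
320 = 320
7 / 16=0.44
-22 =-22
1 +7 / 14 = 1.50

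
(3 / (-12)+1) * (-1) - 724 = -2899 / 4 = -724.75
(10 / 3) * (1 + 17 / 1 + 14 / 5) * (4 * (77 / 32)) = 2002 / 3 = 667.33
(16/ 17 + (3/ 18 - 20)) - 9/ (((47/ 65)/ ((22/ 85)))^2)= -76781615/ 3830406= -20.05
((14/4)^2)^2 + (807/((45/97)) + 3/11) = 4989253/2640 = 1889.87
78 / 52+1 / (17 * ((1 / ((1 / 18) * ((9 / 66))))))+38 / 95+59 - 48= 144743 / 11220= 12.90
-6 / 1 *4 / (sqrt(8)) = -6 *sqrt(2) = -8.49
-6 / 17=-0.35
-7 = -7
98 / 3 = 32.67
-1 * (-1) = 1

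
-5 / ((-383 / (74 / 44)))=185 / 8426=0.02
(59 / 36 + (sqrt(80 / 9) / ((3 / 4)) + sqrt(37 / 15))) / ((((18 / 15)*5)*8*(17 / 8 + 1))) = sqrt(555) / 2250 + 59 / 5400 + 8*sqrt(5) / 675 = 0.05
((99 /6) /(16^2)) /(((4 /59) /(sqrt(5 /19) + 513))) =1947*sqrt(95) /38912 + 998811 /2048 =488.19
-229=-229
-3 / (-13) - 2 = -23 / 13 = -1.77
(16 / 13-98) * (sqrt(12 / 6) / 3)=-1258 * sqrt(2) / 39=-45.62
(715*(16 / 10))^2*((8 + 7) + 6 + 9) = 39262080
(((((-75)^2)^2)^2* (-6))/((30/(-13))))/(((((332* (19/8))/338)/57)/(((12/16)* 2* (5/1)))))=39590653381347656250/83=476995823871658509.04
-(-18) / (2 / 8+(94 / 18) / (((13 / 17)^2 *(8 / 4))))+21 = 711939 / 28687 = 24.82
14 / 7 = 2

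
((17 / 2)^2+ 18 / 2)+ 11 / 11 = 329 / 4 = 82.25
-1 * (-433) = 433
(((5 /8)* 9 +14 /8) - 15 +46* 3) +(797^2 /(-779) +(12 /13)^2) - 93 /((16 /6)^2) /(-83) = -478363671001 /699330112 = -684.03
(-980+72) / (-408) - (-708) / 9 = 8251 / 102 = 80.89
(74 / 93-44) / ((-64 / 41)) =82369 / 2976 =27.68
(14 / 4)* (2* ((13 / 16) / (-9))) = -91 / 144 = -0.63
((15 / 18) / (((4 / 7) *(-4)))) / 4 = -35 / 384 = -0.09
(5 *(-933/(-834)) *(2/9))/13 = 1555/16263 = 0.10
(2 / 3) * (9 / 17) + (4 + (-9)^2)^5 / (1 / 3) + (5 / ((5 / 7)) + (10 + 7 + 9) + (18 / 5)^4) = 141431070498342 / 10625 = 13311159576.31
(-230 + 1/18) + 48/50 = -103043/450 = -228.98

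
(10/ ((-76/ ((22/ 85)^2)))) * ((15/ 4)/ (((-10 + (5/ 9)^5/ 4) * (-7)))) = -42869574/ 90666540895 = -0.00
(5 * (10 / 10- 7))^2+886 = 1786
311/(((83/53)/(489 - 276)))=3510879/83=42299.75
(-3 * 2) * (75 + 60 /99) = -4990 /11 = -453.64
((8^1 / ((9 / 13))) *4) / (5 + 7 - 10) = 208 / 9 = 23.11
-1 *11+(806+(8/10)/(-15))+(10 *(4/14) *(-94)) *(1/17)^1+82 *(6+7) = 16467949/8925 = 1845.15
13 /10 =1.30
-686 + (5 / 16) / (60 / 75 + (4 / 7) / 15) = -965363 / 1408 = -685.63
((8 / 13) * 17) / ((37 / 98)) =13328 / 481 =27.71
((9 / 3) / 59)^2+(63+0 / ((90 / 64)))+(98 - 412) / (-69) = 67.55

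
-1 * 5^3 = -125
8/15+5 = 83/15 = 5.53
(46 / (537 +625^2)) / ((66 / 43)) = 989 / 12908346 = 0.00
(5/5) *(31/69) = 31/69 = 0.45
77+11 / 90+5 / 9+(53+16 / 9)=11921 / 90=132.46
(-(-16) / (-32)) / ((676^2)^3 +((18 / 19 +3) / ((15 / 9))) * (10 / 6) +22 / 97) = -1843 / 351751134254960516122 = -0.00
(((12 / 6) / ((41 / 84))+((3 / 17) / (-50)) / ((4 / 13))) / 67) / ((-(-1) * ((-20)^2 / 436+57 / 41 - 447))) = -62086509 / 452713774000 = -0.00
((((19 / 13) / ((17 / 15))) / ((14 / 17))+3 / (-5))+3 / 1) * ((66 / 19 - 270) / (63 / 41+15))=-62442918 / 976885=-63.92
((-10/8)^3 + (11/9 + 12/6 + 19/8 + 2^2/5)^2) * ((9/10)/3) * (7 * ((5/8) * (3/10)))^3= 433096153/16384000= 26.43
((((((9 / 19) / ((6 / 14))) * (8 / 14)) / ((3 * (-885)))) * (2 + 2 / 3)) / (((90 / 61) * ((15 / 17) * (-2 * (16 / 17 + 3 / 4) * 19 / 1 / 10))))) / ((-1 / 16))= -18052096 / 14880013875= -0.00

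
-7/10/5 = -7/50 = -0.14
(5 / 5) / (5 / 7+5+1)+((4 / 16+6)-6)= 75 / 188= 0.40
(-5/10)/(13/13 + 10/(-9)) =9/2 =4.50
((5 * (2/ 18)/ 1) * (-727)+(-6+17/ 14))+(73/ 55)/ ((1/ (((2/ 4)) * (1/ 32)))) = -90623081/ 221760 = -408.65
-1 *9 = -9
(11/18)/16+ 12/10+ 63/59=195917/84960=2.31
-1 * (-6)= 6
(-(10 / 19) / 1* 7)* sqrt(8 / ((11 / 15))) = -140* sqrt(330) / 209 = -12.17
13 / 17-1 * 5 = -72 / 17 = -4.24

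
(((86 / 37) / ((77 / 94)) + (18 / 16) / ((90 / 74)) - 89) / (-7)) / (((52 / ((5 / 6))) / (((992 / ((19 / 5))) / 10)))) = 100374559 / 19703684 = 5.09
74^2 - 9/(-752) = 5476.01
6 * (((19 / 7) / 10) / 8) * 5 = 1.02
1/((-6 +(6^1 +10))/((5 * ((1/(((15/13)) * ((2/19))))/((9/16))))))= 988/135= 7.32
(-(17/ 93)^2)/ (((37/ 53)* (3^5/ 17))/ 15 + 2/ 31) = -1301945/ 28434843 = -0.05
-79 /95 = -0.83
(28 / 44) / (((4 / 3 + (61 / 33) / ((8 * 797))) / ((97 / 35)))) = 1.32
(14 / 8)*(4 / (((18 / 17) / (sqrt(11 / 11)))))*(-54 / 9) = -119 / 3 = -39.67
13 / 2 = 6.50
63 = 63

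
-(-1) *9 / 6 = 3 / 2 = 1.50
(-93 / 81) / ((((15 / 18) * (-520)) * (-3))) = -0.00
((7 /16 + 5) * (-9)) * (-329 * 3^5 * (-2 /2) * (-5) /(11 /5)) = 1564962525 /176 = 8891832.53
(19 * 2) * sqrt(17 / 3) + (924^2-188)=38 * sqrt(51) / 3 + 853588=853678.46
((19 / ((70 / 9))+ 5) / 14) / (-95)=-521 / 93100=-0.01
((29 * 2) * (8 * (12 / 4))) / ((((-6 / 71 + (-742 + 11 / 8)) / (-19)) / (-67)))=-335501696 / 140241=-2392.32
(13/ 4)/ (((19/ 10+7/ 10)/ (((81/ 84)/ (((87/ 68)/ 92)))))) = 17595/ 203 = 86.67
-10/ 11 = -0.91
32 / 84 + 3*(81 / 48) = 5.44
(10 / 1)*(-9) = -90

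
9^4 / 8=6561 / 8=820.12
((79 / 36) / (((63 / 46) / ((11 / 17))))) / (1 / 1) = 19987 / 19278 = 1.04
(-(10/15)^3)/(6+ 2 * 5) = -1/54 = -0.02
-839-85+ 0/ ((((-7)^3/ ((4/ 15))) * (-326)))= -924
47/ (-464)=-47/ 464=-0.10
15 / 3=5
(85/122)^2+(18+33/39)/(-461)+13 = 13.44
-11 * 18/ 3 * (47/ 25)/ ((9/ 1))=-1034/ 75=-13.79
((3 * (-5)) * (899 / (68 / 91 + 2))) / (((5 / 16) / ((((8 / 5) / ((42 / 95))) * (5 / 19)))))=-373984 / 25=-14959.36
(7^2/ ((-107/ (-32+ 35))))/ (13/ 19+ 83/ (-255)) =-3.83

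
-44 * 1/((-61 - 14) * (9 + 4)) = 44/975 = 0.05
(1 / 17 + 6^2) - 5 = 528 / 17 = 31.06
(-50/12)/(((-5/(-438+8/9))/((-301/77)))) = 1423.92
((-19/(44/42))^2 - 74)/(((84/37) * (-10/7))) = -913049/11616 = -78.60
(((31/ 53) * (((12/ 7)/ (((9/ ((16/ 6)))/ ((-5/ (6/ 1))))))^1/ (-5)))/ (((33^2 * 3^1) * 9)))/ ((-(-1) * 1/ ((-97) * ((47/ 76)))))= -0.00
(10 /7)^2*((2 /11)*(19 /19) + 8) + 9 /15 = 46617 /2695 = 17.30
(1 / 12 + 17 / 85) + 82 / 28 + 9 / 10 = 1727 / 420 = 4.11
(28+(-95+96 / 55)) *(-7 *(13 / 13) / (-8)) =-57.10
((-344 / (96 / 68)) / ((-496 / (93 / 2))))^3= 390617891 / 32768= 11920.71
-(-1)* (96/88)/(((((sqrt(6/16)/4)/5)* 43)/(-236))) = -37760* sqrt(6)/473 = -195.54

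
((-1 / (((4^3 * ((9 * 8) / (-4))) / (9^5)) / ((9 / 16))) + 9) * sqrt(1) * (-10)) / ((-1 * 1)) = 387405 / 1024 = 378.33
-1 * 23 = -23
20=20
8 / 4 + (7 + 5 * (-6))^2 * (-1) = -527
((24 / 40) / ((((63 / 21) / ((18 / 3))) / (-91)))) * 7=-3822 / 5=-764.40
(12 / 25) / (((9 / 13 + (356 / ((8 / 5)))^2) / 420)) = 52416 / 12871805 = 0.00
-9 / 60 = -0.15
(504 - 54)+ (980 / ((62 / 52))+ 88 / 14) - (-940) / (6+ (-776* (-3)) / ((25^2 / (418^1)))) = 135540694448 / 105988659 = 1278.82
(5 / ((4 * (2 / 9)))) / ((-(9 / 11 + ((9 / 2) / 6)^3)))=-440 / 97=-4.54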